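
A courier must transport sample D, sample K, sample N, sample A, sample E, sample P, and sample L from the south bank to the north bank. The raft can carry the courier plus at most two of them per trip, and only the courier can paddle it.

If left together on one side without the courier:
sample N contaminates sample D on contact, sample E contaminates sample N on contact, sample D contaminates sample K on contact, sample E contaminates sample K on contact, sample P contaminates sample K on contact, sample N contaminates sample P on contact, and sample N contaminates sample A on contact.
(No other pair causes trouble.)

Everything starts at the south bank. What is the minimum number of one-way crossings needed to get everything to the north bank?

Counting alone: the courier can take at most 2 across per trip to the north bank, so moving all 7 needs at least 4 loaded trips out, with a return between consecutive ones — at least 7 crossings.
The safety rule pushes this higher. Following every safe sequence of crossings, the most of the 7 that can be at the north bank as the raft arrives there on crossing 7 is 6 — never all 7.
So no plan with fewer than 9 crossings exists, and this one achieves 9:
1. Courier goes to the north bank with sample K and sample N.  [the south bank: sample A, sample D, sample E, sample L, sample P | the north bank: sample K, sample N]
2. Courier goes back to the south bank alone.  [the south bank: sample A, sample D, sample E, sample L, sample P | the north bank: sample K, sample N]
3. Courier goes to the north bank with sample L.  [the south bank: sample A, sample D, sample E, sample P | the north bank: sample K, sample L, sample N]
4. Courier goes back to the south bank alone.  [the south bank: sample A, sample D, sample E, sample P | the north bank: sample K, sample L, sample N]
5. Courier goes to the north bank with sample A and sample D.  [the south bank: sample E, sample P | the north bank: sample A, sample D, sample K, sample L, sample N]
6. Courier goes back to the south bank with sample K and sample N.  [the south bank: sample E, sample K, sample N, sample P | the north bank: sample A, sample D, sample L]
7. Courier goes to the north bank with sample E and sample P.  [the south bank: sample K, sample N | the north bank: sample A, sample D, sample E, sample L, sample P]
8. Courier goes back to the south bank alone.  [the south bank: sample K, sample N | the north bank: sample A, sample D, sample E, sample L, sample P]
9. Courier goes to the north bank with sample K and sample N.  [the south bank: — | the north bank: sample A, sample D, sample E, sample K, sample L, sample N, sample P]

9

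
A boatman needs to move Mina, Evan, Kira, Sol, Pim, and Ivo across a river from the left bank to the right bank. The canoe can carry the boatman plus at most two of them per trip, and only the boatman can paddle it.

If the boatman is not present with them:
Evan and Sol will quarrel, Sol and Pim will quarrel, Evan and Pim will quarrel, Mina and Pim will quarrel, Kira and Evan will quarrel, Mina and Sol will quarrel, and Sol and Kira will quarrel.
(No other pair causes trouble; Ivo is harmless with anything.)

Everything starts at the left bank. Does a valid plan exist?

Whatever the first load, the items left behind include a forbidden pair without the boatman. No opening move is safe, so no plan exists.

No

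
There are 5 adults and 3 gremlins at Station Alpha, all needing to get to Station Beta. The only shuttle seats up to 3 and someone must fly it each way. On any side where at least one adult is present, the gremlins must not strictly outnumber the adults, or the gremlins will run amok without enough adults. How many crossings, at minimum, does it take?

7

Counting alone: each trip to Station Beta takes at most 3 across and each return brings at least 1 back, so after t trips out (and t−1 returns) at most 3t − (t−1) of the 8 are across; that first reaches 8 at t = 4, so at least 7 crossings are needed.
The plan below uses exactly 7 crossings, so it is optimal:
1. 2 gremlins → Station Beta.  (Station Alpha: 5A 1G; Station Beta: 0A 2G)
2. 1 gremlin ← Station Alpha.  (Station Alpha: 5A 2G; Station Beta: 0A 1G)
3. 2 adults and 1 gremlin → Station Beta.  (Station Alpha: 3A 1G; Station Beta: 2A 2G)
4. 1 gremlin ← Station Alpha.  (Station Alpha: 3A 2G; Station Beta: 2A 1G)
5. 1 adult and 2 gremlins → Station Beta.  (Station Alpha: 2A 0G; Station Beta: 3A 3G)
6. 1 gremlin ← Station Alpha.  (Station Alpha: 2A 1G; Station Beta: 3A 2G)
7. 2 adults and 1 gremlin → Station Beta.  (Station Alpha: 0A 0G; Station Beta: 5A 3G)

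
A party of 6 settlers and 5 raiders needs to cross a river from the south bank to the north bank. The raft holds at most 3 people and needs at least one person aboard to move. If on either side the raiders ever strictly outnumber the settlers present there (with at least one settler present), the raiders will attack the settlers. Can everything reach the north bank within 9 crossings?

Yes — this plan uses 9 crossings (≤ 9):
1. 3 raiders → the north bank.  (the south bank: 6S 2R; the north bank: 0S 3R)
2. 1 raider ← the south bank.  (the south bank: 6S 3R; the north bank: 0S 2R)
3. 3 settlers → the north bank.  (the south bank: 3S 3R; the north bank: 3S 2R)
4. 1 settler ← the south bank.  (the south bank: 4S 3R; the north bank: 2S 2R)
5. 2 settlers and 1 raider → the north bank.  (the south bank: 2S 2R; the north bank: 4S 3R)
6. 1 settler ← the south bank.  (the south bank: 3S 2R; the north bank: 3S 3R)
7. 2 settlers and 1 raider → the north bank.  (the south bank: 1S 1R; the north bank: 5S 4R)
8. 1 settler ← the south bank.  (the south bank: 2S 1R; the north bank: 4S 4R)
9. 2 settlers and 1 raider → the north bank.  (the south bank: 0S 0R; the north bank: 6S 5R)

Yes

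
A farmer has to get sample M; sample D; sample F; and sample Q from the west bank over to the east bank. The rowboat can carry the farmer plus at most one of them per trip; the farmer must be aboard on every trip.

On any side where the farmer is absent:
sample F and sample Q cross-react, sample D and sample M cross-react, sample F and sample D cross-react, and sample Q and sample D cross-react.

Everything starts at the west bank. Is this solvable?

No

Whatever the first load, the items left behind include a forbidden pair without the farmer. No opening move is safe, so no plan exists.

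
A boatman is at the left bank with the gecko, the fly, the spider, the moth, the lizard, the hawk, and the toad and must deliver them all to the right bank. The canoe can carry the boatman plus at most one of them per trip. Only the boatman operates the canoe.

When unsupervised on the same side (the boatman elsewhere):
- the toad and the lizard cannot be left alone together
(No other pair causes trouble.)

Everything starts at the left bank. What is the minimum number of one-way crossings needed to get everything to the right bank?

13

Counting alone: the boatman can take at most 1 across per trip to the right bank, so moving all 7 needs at least 7 loaded trips out, with a return between consecutive ones — at least 13 crossings.
The plan below uses exactly 13 crossings, so it is optimal:
1. Boatman goes to the right bank with the lizard.
2. Boatman goes back to the left bank alone.
3. Boatman goes to the right bank with the gecko.
4. Boatman goes back to the left bank alone.
5. Boatman goes to the right bank with the fly.
6. Boatman goes back to the left bank alone.
7. Boatman goes to the right bank with the spider.
8. Boatman goes back to the left bank alone.
9. Boatman goes to the right bank with the moth.
10. Boatman goes back to the left bank alone.
11. Boatman goes to the right bank with the hawk.
12. Boatman goes back to the left bank alone.
13. Boatman goes to the right bank with the toad.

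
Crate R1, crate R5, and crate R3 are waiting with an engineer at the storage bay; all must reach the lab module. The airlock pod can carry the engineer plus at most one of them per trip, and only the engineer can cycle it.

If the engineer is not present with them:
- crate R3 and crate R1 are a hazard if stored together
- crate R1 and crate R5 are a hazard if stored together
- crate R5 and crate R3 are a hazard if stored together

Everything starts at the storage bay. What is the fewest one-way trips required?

Whatever the first load, the items left behind include a forbidden pair without the engineer. No opening move is safe, so no plan exists.

impossible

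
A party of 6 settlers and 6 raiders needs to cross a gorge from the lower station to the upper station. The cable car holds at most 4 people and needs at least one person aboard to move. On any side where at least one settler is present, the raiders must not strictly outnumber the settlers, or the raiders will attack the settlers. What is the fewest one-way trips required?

9

Counting alone: each trip to the upper station takes at most 4 across and each return brings at least 1 back, so after t trips out (and t−1 returns) at most 4t − (t−1) of the 12 are across; that first reaches 12 at t = 4, so at least 7 crossings are needed.
The safety rule pushes this higher. Following every safe sequence of crossings, the most of the 12 that can be at the upper station as the cable car arrives there on crossing 7 is 11 — never all 12.
So no plan with fewer than 9 crossings exists, and this one achieves 9:
1. 2 raiders → the upper station.  (the lower station: 6S 4R; the upper station: 0S 2R)
2. 1 raider ← the lower station.  (the lower station: 6S 5R; the upper station: 0S 1R)
3. 4 raiders → the upper station.  (the lower station: 6S 1R; the upper station: 0S 5R)
4. 1 raider ← the lower station.  (the lower station: 6S 2R; the upper station: 0S 4R)
5. 4 settlers → the upper station.  (the lower station: 2S 2R; the upper station: 4S 4R)
6. 1 settler and 1 raider ← the lower station.  (the lower station: 3S 3R; the upper station: 3S 3R)
7. 2 settlers and 2 raiders → the upper station.  (the lower station: 1S 1R; the upper station: 5S 5R)
8. 1 settler and 1 raider ← the lower station.  (the lower station: 2S 2R; the upper station: 4S 4R)
9. 2 settlers and 2 raiders → the upper station.  (the lower station: 0S 0R; the upper station: 6S 6R)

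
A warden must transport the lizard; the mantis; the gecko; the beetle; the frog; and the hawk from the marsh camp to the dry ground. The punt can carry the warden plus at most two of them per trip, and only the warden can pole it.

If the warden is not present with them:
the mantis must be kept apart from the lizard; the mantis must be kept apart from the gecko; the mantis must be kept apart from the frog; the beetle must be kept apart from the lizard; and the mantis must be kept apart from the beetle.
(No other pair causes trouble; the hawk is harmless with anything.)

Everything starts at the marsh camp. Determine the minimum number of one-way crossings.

Counting alone: the warden can take at most 2 across per trip to the dry ground, so moving all 6 needs at least 3 loaded trips out, with a return between consecutive ones — at least 5 crossings.
The safety rule pushes this higher. Following every safe sequence of crossings, the most of the 6 that can be at the dry ground as the punt arrives there on crossings 5, 7 is 4, 5 respectively — never all 6.
So no plan with fewer than 9 crossings exists, and this one achieves 9:
1. Warden goes to the dry ground with the lizard and the mantis.
2. Warden goes back to the marsh camp with the lizard.
3. Warden goes to the dry ground with the gecko and the lizard.
4. Warden goes back to the marsh camp with the mantis.
5. Warden goes to the dry ground with the frog and the mantis.
6. Warden goes back to the marsh camp with the mantis.
7. Warden goes to the dry ground with the hawk and the mantis.
8. Warden goes back to the marsh camp with the mantis.
9. Warden goes to the dry ground with the beetle and the mantis.

9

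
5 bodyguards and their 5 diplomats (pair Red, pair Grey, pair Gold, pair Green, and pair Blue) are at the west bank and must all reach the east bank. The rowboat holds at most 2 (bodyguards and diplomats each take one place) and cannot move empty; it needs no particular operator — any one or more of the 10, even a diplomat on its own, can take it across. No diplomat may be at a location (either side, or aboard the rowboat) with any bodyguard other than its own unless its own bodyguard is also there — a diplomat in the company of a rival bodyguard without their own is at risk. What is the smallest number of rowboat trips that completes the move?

Following every safe sequence of crossings from the start, the most of the 10 that can be at the east bank as the rowboat arrives there on crossings 1, 3, 5, 7 is 2, 3, 4, 5 respectively; the best ever achieved is 5 of 10.
From crossing 9 on, no configuration arises that was not already reachable earlier: only 82 distinct safe configurations (who is on which side, and where the rowboat is) can ever be reached, none of them has everyone across, and every continuation just revisits them. So no valid plan exists.

impossible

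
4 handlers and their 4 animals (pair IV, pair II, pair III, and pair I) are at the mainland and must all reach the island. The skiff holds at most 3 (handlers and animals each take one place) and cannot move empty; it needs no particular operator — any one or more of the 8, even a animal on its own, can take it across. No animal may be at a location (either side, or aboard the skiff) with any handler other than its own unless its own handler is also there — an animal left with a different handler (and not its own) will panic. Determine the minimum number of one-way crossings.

9

Counting alone: each trip to the island takes at most 3 across and each return brings at least 1 back, so after t trips out (and t−1 returns) at most 3t − (t−1) of the 8 are across; that first reaches 8 at t = 4, so at least 7 crossings are needed.
The safety rule pushes this higher. Following every safe sequence of crossings, the most of the 8 that can be at the island as the skiff arrives there on crossing 7 is 7 — never all 8.
So no plan with fewer than 9 crossings exists, and this one achieves 9:
1. animal IV and handler IV cross → the island.
2. handler IV crosses ← the mainland.
3. animal II, handler II, and handler IV cross → the island.
4. animal IV and handler IV cross ← the mainland.
5. handler I, handler III, and handler IV cross → the island.
6. animal II crosses ← the mainland.
7. animal II and animal IV cross → the island.
8. animal IV crosses ← the mainland.
9. animal I, animal III, and animal IV cross → the island.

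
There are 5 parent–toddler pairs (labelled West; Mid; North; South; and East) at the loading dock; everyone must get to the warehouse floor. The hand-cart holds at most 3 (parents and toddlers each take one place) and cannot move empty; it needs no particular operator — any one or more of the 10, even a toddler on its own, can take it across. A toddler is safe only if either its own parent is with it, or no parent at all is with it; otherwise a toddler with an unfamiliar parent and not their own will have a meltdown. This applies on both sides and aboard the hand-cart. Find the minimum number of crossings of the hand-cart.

11

Counting alone: each trip to the warehouse floor takes at most 3 across and each return brings at least 1 back, so after t trips out (and t−1 returns) at most 3t − (t−1) of the 10 are across; that first reaches 10 at t = 5, so at least 9 crossings are needed.
The safety rule pushes this higher. Following every safe sequence of crossings, the most of the 10 that can be at the warehouse floor as the hand-cart arrives there on crossing 9 is 9 — never all 10.
So no plan with fewer than 11 crossings exists, and this one achieves 11:
1. parent West and toddler West cross → the warehouse floor.
2. parent West crosses ← the loading dock.
3. toddler Mid, toddler North, and toddler South cross → the warehouse floor.
4. toddler West crosses ← the loading dock.
5. parent Mid, parent North, and parent South cross → the warehouse floor.
6. parent Mid and toddler Mid cross ← the loading dock.
7. parent East, parent Mid, and parent West cross → the warehouse floor.
8. toddler North crosses ← the loading dock.
9. toddler Mid and toddler West cross → the warehouse floor.
10. toddler West crosses ← the loading dock.
11. toddler East, toddler North, and toddler West cross → the warehouse floor.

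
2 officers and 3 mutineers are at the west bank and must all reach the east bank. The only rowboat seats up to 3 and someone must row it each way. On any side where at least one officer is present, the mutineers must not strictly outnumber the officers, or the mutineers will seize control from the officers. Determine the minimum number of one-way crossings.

impossible

The mutineers already outnumber the officers at the west bank before anyone moves, so the starting position itself is disallowed.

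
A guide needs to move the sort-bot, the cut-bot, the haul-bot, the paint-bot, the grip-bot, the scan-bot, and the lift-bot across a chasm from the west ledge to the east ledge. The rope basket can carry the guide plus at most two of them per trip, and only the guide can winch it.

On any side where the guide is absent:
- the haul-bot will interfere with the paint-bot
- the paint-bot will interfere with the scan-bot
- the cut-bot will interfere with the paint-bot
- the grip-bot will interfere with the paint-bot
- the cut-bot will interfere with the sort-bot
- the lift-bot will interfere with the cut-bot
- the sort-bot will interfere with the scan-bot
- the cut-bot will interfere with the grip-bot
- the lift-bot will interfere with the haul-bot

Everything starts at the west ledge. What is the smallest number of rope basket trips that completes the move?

impossible

Whatever the first load, the items left behind include a forbidden pair without the guide. No opening move is safe, so no plan exists.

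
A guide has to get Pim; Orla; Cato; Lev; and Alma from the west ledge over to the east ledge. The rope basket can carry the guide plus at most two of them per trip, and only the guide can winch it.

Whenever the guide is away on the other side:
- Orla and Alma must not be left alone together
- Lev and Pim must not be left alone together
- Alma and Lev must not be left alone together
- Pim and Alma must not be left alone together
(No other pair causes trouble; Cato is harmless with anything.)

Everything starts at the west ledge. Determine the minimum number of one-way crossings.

7

Counting alone: the guide can take at most 2 across per trip to the east ledge, so moving all 5 needs at least 3 loaded trips out, with a return between consecutive ones — at least 5 crossings.
The safety rule pushes this higher. Following every safe sequence of crossings, the most of the 5 that can be at the east ledge as the rope basket arrives there on crossing 5 is 4 — never all 5.
So no plan with fewer than 7 crossings exists, and this one achieves 7:
1. Guide goes to the east ledge with Alma and Pim.
2. Guide goes back to the west ledge with Pim.
3. Guide goes to the east ledge with Orla and Pim.
4. Guide goes back to the west ledge with Alma.
5. Guide goes to the east ledge with Cato and Lev.
6. Guide goes back to the west ledge with Pim.
7. Guide goes to the east ledge with Alma and Pim.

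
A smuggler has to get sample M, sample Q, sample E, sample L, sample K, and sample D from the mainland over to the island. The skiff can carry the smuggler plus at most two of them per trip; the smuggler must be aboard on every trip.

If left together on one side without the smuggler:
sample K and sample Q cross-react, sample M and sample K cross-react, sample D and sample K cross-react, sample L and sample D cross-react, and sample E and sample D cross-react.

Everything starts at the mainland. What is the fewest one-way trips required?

Counting alone: the smuggler can take at most 2 across per trip to the island, so moving all 6 needs at least 3 loaded trips out, with a return between consecutive ones — at least 5 crossings.
The safety rule pushes this higher. Following every safe sequence of crossings, the most of the 6 that can be at the island as the skiff arrives there on crossing 5 is 5 — never all 6.
So no plan with fewer than 7 crossings exists, and this one achieves 7:
1. Smuggler goes to the island with sample D and sample K.
2. Smuggler goes back to the mainland with sample K.
3. Smuggler goes to the island with sample M and sample Q.
4. Smuggler goes back to the mainland alone.
5. Smuggler goes to the island with sample E and sample L.
6. Smuggler goes back to the mainland with sample D.
7. Smuggler goes to the island with sample D and sample K.

7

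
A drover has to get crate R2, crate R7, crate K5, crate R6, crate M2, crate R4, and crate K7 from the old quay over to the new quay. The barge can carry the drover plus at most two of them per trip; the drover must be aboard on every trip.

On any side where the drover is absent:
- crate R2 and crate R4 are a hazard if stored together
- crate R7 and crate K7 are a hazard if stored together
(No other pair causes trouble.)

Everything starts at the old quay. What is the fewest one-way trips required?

7

Counting alone: the drover can take at most 2 across per trip to the new quay, so moving all 7 needs at least 4 loaded trips out, with a return between consecutive ones — at least 7 crossings.
The plan below uses exactly 7 crossings, so it is optimal:
1. Drover goes to the new quay with crate R2 and crate R7.  [the old quay: crate K5, crate K7, crate M2, crate R4, crate R6 | the new quay: crate R2, crate R7]
2. Drover goes back to the old quay alone.  [the old quay: crate K5, crate K7, crate M2, crate R4, crate R6 | the new quay: crate R2, crate R7]
3. Drover goes to the new quay with crate K5.  [the old quay: crate K7, crate M2, crate R4, crate R6 | the new quay: crate K5, crate R2, crate R7]
4. Drover goes back to the old quay alone.  [the old quay: crate K7, crate M2, crate R4, crate R6 | the new quay: crate K5, crate R2, crate R7]
5. Drover goes to the new quay with crate M2 and crate R6.  [the old quay: crate K7, crate R4 | the new quay: crate K5, crate M2, crate R2, crate R6, crate R7]
6. Drover goes back to the old quay alone.  [the old quay: crate K7, crate R4 | the new quay: crate K5, crate M2, crate R2, crate R6, crate R7]
7. Drover goes to the new quay with crate K7 and crate R4.  [the old quay: — | the new quay: crate K5, crate K7, crate M2, crate R2, crate R4, crate R6, crate R7]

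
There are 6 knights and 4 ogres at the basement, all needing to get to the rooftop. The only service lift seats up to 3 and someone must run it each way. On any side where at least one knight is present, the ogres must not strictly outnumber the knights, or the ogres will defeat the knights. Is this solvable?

Yes

1. 2 ogres → the rooftop.  (the basement: 6K 2O; the rooftop: 0K 2O)
2. 1 ogre ← the basement.  (the basement: 6K 3O; the rooftop: 0K 1O)
3. 3 ogres → the rooftop.  (the basement: 6K 0O; the rooftop: 0K 4O)
4. 1 ogre ← the basement.  (the basement: 6K 1O; the rooftop: 0K 3O)
5. 3 knights → the rooftop.  (the basement: 3K 1O; the rooftop: 3K 3O)
6. 1 ogre ← the basement.  (the basement: 3K 2O; the rooftop: 3K 2O)
7. 1 knight and 2 ogres → the rooftop.  (the basement: 2K 0O; the rooftop: 4K 4O)
8. 1 ogre ← the basement.  (the basement: 2K 1O; the rooftop: 4K 3O)
9. 2 knights and 1 ogre → the rooftop.  (the basement: 0K 0O; the rooftop: 6K 4O)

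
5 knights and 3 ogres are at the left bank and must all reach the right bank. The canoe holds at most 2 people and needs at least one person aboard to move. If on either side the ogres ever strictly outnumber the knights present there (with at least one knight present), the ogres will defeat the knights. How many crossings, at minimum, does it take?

13

Counting alone: each trip to the right bank takes at most 2 across and each return brings at least 1 back, so after t trips out (and t−1 returns) at most 2t − (t−1) of the 8 are across; that first reaches 8 at t = 7, so at least 13 crossings are needed.
The plan below uses exactly 13 crossings, so it is optimal:
1. 2 ogres → the right bank.  (the left bank: 5K 1O; the right bank: 0K 2O)
2. 1 ogre ← the left bank.  (the left bank: 5K 2O; the right bank: 0K 1O)
3. 2 ogres → the right bank.  (the left bank: 5K 0O; the right bank: 0K 3O)
4. 1 ogre ← the left bank.  (the left bank: 5K 1O; the right bank: 0K 2O)
5. 2 knights → the right bank.  (the left bank: 3K 1O; the right bank: 2K 2O)
6. 1 ogre ← the left bank.  (the left bank: 3K 2O; the right bank: 2K 1O)
7. 1 knight and 1 ogre → the right bank.  (the left bank: 2K 1O; the right bank: 3K 2O)
8. 1 ogre ← the left bank.  (the left bank: 2K 2O; the right bank: 3K 1O)
9. 2 ogres → the right bank.  (the left bank: 2K 0O; the right bank: 3K 3O)
10. 1 ogre ← the left bank.  (the left bank: 2K 1O; the right bank: 3K 2O)
11. 1 knight and 1 ogre → the right bank.  (the left bank: 1K 0O; the right bank: 4K 3O)
12. 1 ogre ← the left bank.  (the left bank: 1K 1O; the right bank: 4K 2O)
13. 1 knight and 1 ogre → the right bank.  (the left bank: 0K 0O; the right bank: 5K 3O)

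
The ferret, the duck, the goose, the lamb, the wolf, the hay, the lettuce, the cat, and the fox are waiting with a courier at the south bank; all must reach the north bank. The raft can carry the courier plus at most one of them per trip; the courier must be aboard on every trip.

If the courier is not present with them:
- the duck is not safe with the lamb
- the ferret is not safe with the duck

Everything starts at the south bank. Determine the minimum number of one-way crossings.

Counting alone: the courier can take at most 1 across per trip to the north bank, so moving all 9 needs at least 9 loaded trips out, with a return between consecutive ones — at least 17 crossings.
The safety rule pushes this higher. Following every safe sequence of crossings, the most of the 9 that can be at the north bank as the raft arrives there on crossing 17 is 8 — never all 9.
So no plan with fewer than 19 crossings exists, and this one achieves 19:
1. Courier goes to the north bank with the duck.  [the south bank: the cat, the ferret, the fox, the goose, the hay, the lamb, the lettuce, the wolf | the north bank: the duck]
2. Courier goes back to the south bank alone.  [the south bank: the cat, the ferret, the fox, the goose, the hay, the lamb, the lettuce, the wolf | the north bank: the duck]
3. Courier goes to the north bank with the ferret.  [the south bank: the cat, the fox, the goose, the hay, the lamb, the lettuce, the wolf | the north bank: the duck, the ferret]
4. Courier goes back to the south bank with the duck.  [the south bank: the cat, the duck, the fox, the goose, the hay, the lamb, the lettuce, the wolf | the north bank: the ferret]
5. Courier goes to the north bank with the lamb.  [the south bank: the cat, the duck, the fox, the goose, the hay, the lettuce, the wolf | the north bank: the ferret, the lamb]
6. Courier goes back to the south bank alone.  [the south bank: the cat, the duck, the fox, the goose, the hay, the lettuce, the wolf | the north bank: the ferret, the lamb]
7. Courier goes to the north bank with the goose.  [the south bank: the cat, the duck, the fox, the hay, the lettuce, the wolf | the north bank: the ferret, the goose, the lamb]
8. Courier goes back to the south bank alone.  [the south bank: the cat, the duck, the fox, the hay, the lettuce, the wolf | the north bank: the ferret, the goose, the lamb]
9. Courier goes to the north bank with the wolf.  [the south bank: the cat, the duck, the fox, the hay, the lettuce | the north bank: the ferret, the goose, the lamb, the wolf]
10. Courier goes back to the south bank alone.  [the south bank: the cat, the duck, the fox, the hay, the lettuce | the north bank: the ferret, the goose, the lamb, the wolf]
11. Courier goes to the north bank with the hay.  [the south bank: the cat, the duck, the fox, the lettuce | the north bank: the ferret, the goose, the hay, the lamb, the wolf]
12. Courier goes back to the south bank alone.  [the south bank: the cat, the duck, the fox, the lettuce | the north bank: the ferret, the goose, the hay, the lamb, the wolf]
13. Courier goes to the north bank with the lettuce.  [the south bank: the cat, the duck, the fox | the north bank: the ferret, the goose, the hay, the lamb, the lettuce, the wolf]
14. Courier goes back to the south bank alone.  [the south bank: the cat, the duck, the fox | the north bank: the ferret, the goose, the hay, the lamb, the lettuce, the wolf]
15. Courier goes to the north bank with the cat.  [the south bank: the duck, the fox | the north bank: the cat, the ferret, the goose, the hay, the lamb, the lettuce, the wolf]
16. Courier goes back to the south bank alone.  [the south bank: the duck, the fox | the north bank: the cat, the ferret, the goose, the hay, the lamb, the lettuce, the wolf]
17. Courier goes to the north bank with the fox.  [the south bank: the duck | the north bank: the cat, the ferret, the fox, the goose, the hay, the lamb, the lettuce, the wolf]
18. Courier goes back to the south bank alone.  [the south bank: the duck | the north bank: the cat, the ferret, the fox, the goose, the hay, the lamb, the lettuce, the wolf]
19. Courier goes to the north bank with the duck.  [the south bank: — | the north bank: the cat, the duck, the ferret, the fox, the goose, the hay, the lamb, the lettuce, the wolf]

19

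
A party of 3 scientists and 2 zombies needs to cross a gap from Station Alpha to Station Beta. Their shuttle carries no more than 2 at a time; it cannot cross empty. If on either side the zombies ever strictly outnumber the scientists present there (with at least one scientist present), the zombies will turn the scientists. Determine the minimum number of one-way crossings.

7

Counting alone: each trip to Station Beta takes at most 2 across and each return brings at least 1 back, so after t trips out (and t−1 returns) at most 2t − (t−1) of the 5 are across; that first reaches 5 at t = 4, so at least 7 crossings are needed.
The plan below uses exactly 7 crossings, so it is optimal:
1. 2 zombies → Station Beta.  (Station Alpha: 3S 0Z; Station Beta: 0S 2Z)
2. 1 zombie ← Station Alpha.  (Station Alpha: 3S 1Z; Station Beta: 0S 1Z)
3. 2 scientists → Station Beta.  (Station Alpha: 1S 1Z; Station Beta: 2S 1Z)
4. 1 scientist ← Station Alpha.  (Station Alpha: 2S 1Z; Station Beta: 1S 1Z)
5. 1 scientist and 1 zombie → Station Beta.  (Station Alpha: 1S 0Z; Station Beta: 2S 2Z)
6. 1 zombie ← Station Alpha.  (Station Alpha: 1S 1Z; Station Beta: 2S 1Z)
7. 1 scientist and 1 zombie → Station Beta.  (Station Alpha: 0S 0Z; Station Beta: 3S 2Z)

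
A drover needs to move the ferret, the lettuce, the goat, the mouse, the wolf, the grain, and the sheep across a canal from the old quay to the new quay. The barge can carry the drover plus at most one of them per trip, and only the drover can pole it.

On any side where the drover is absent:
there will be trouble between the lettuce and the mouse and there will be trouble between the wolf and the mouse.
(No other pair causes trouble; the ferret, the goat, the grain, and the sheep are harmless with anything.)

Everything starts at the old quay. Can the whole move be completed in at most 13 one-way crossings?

Counting alone: the drover can take at most 1 across per trip to the new quay, so moving all 7 needs at least 7 loaded trips out, with a return between consecutive ones — at least 13 crossings.
The safety rule pushes this higher. Following every safe sequence of crossings, the most of the 7 that can be at the new quay as the barge arrives there on crossing 13 is 6 — never all 7.
So the move cannot be finished within 13 crossings. (The shortest complete plan takes 15:)
1. Drover goes to the new quay with the mouse.  [the old quay: the ferret, the goat, the grain, the lettuce, the sheep, the wolf | the new quay: the mouse]
2. Drover goes back to the old quay alone.  [the old quay: the ferret, the goat, the grain, the lettuce, the sheep, the wolf | the new quay: the mouse]
3. Drover goes to the new quay with the ferret.  [the old quay: the goat, the grain, the lettuce, the sheep, the wolf | the new quay: the ferret, the mouse]
4. Drover goes back to the old quay alone.  [the old quay: the goat, the grain, the lettuce, the sheep, the wolf | the new quay: the ferret, the mouse]
5. Drover goes to the new quay with the lettuce.  [the old quay: the goat, the grain, the sheep, the wolf | the new quay: the ferret, the lettuce, the mouse]
6. Drover goes back to the old quay with the mouse.  [the old quay: the goat, the grain, the mouse, the sheep, the wolf | the new quay: the ferret, the lettuce]
7. Drover goes to the new quay with the wolf.  [the old quay: the goat, the grain, the mouse, the sheep | the new quay: the ferret, the lettuce, the wolf]
8. Drover goes back to the old quay alone.  [the old quay: the goat, the grain, the mouse, the sheep | the new quay: the ferret, the lettuce, the wolf]
9. Drover goes to the new quay with the goat.  [the old quay: the grain, the mouse, the sheep | the new quay: the ferret, the goat, the lettuce, the wolf]
10. Drover goes back to the old quay alone.  [the old quay: the grain, the mouse, the sheep | the new quay: the ferret, the goat, the lettuce, the wolf]
11. Drover goes to the new quay with the grain.  [the old quay: the mouse, the sheep | the new quay: the ferret, the goat, the grain, the lettuce, the wolf]
12. Drover goes back to the old quay alone.  [the old quay: the mouse, the sheep | the new quay: the ferret, the goat, the grain, the lettuce, the wolf]
13. Drover goes to the new quay with the sheep.  [the old quay: the mouse | the new quay: the ferret, the goat, the grain, the lettuce, the sheep, the wolf]
14. Drover goes back to the old quay alone.  [the old quay: the mouse | the new quay: the ferret, the goat, the grain, the lettuce, the sheep, the wolf]
15. Drover goes to the new quay with the mouse.  [the old quay: — | the new quay: the ferret, the goat, the grain, the lettuce, the mouse, the sheep, the wolf]

No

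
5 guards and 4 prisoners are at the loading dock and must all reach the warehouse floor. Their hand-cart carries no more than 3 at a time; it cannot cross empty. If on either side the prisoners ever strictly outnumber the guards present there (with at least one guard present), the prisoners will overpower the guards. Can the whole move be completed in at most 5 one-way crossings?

Counting alone: each trip to the warehouse floor takes at most 3 across and each return brings at least 1 back, so after t trips out (and t−1 returns) at most 3t − (t−1) of the 9 are across; that first reaches 9 at t = 4, so at least 7 crossings are needed.
Since 5 < 7, 5 crossings cannot be enough. (The shortest complete plan in fact takes 7:)
1. 3 prisoners → the warehouse floor.  (the loading dock: 5G 1P; the warehouse floor: 0G 3P)
2. 1 prisoner ← the loading dock.  (the loading dock: 5G 2P; the warehouse floor: 0G 2P)
3. 3 guards → the warehouse floor.  (the loading dock: 2G 2P; the warehouse floor: 3G 2P)
4. 1 guard ← the loading dock.  (the loading dock: 3G 2P; the warehouse floor: 2G 2P)
5. 2 guards and 1 prisoner → the warehouse floor.  (the loading dock: 1G 1P; the warehouse floor: 4G 3P)
6. 1 guard ← the loading dock.  (the loading dock: 2G 1P; the warehouse floor: 3G 3P)
7. 2 guards and 1 prisoner → the warehouse floor.  (the loading dock: 0G 0P; the warehouse floor: 5G 4P)

No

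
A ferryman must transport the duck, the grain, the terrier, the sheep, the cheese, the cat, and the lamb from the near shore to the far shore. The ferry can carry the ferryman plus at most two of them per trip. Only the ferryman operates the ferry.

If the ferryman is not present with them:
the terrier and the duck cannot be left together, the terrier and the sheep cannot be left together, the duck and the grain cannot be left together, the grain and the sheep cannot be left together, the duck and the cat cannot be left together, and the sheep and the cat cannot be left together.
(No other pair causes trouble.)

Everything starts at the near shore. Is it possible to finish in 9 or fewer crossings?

Yes — this plan uses 9 crossings (≤ 9):
1. Ferryman goes to the far shore with the duck and the sheep.
2. Ferryman goes back to the near shore alone.
3. Ferryman goes to the far shore with the grain.
4. Ferryman goes back to the near shore with the duck and the sheep.
5. Ferryman goes to the far shore with the cat and the terrier.
6. Ferryman goes back to the near shore alone.
7. Ferryman goes to the far shore with the cheese and the lamb.
8. Ferryman goes back to the near shore alone.
9. Ferryman goes to the far shore with the duck and the sheep.

Yes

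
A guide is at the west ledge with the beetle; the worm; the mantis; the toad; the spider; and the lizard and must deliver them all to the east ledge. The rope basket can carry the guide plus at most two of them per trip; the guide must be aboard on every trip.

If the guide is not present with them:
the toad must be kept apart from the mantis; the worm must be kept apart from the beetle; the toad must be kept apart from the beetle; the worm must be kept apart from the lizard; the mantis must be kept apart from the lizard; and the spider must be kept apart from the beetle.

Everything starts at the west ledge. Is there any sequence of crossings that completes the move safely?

Whatever the first load, the items left behind include a forbidden pair without the guide. No opening move is safe, so no plan exists.

No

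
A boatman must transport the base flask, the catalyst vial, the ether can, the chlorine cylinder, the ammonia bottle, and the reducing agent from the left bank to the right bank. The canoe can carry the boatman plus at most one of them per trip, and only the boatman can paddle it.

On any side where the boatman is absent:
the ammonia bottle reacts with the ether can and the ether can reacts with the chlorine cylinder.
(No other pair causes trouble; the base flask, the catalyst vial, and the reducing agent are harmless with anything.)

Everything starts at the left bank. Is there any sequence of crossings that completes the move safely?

Yes

1. Boatman goes to the right bank with the ether can.  [the left bank: the ammonia bottle, the base flask, the catalyst vial, the chlorine cylinder, the reducing agent | the right bank: the ether can]
2. Boatman goes back to the left bank alone.  [the left bank: the ammonia bottle, the base flask, the catalyst vial, the chlorine cylinder, the reducing agent | the right bank: the ether can]
3. Boatman goes to the right bank with the base flask.  [the left bank: the ammonia bottle, the catalyst vial, the chlorine cylinder, the reducing agent | the right bank: the base flask, the ether can]
4. Boatman goes back to the left bank alone.  [the left bank: the ammonia bottle, the catalyst vial, the chlorine cylinder, the reducing agent | the right bank: the base flask, the ether can]
5. Boatman goes to the right bank with the catalyst vial.  [the left bank: the ammonia bottle, the chlorine cylinder, the reducing agent | the right bank: the base flask, the catalyst vial, the ether can]
6. Boatman goes back to the left bank alone.  [the left bank: the ammonia bottle, the chlorine cylinder, the reducing agent | the right bank: the base flask, the catalyst vial, the ether can]
7. Boatman goes to the right bank with the chlorine cylinder.  [the left bank: the ammonia bottle, the reducing agent | the right bank: the base flask, the catalyst vial, the chlorine cylinder, the ether can]
8. Boatman goes back to the left bank with the ether can.  [the left bank: the ammonia bottle, the ether can, the reducing agent | the right bank: the base flask, the catalyst vial, the chlorine cylinder]
9. Boatman goes to the right bank with the ammonia bottle.  [the left bank: the ether can, the reducing agent | the right bank: the ammonia bottle, the base flask, the catalyst vial, the chlorine cylinder]
10. Boatman goes back to the left bank alone.  [the left bank: the ether can, the reducing agent | the right bank: the ammonia bottle, the base flask, the catalyst vial, the chlorine cylinder]
11. Boatman goes to the right bank with the reducing agent.  [the left bank: the ether can | the right bank: the ammonia bottle, the base flask, the catalyst vial, the chlorine cylinder, the reducing agent]
12. Boatman goes back to the left bank alone.  [the left bank: the ether can | the right bank: the ammonia bottle, the base flask, the catalyst vial, the chlorine cylinder, the reducing agent]
13. Boatman goes to the right bank with the ether can.  [the left bank: — | the right bank: the ammonia bottle, the base flask, the catalyst vial, the chlorine cylinder, the ether can, the reducing agent]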